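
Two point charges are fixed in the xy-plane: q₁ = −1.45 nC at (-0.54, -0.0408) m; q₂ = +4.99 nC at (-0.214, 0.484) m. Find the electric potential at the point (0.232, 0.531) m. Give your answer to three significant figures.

Electric potential is a scalar, so the contributions from each charge add algebraically: V = Σ kqᵢ/rᵢ.
Distances from the field point to each charge: r₁ = 0.961 m, r₂ = 0.448 m.
V = k[(-1.45×10⁻⁹)/(0.961) + (4.99×10⁻⁹)/(0.448)] = 86.5 V.

86.5 V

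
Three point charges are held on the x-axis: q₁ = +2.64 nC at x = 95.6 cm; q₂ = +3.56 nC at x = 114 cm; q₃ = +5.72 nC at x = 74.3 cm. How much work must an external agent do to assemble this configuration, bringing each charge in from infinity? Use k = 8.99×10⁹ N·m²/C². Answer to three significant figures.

The work to assemble the configuration equals its total potential energy, U = Σ kqᵢqⱼ/rᵢⱼ over all pairs.
Pair separations: r₁₂ = 0.184 m, r₁₃ = 0.213 m, r₂₃ = 0.397 m.
U = (4.59×10⁻⁷) + (6.37×10⁻⁷) + (4.61×10⁻⁷) = 1.56×10⁻⁶ J.

1.56×10⁻⁶ J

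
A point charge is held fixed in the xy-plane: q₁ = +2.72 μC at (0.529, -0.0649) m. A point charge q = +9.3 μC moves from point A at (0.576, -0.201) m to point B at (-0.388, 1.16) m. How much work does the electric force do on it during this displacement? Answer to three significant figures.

1.43 J

The work done by the electric force is W_field = −ΔU = −q(V_B − V_A) = q(V_A − V_B).
At A: distance to the source charge is 0.144 m; V_A = kq₁/r = 1.70×10⁵ V.
At B: distance to the source charge is 1.53 m; V_B = kq₁/r = 1.60×10⁴ V.
ΔV = V_B − V_A = -1.54×10⁵ V.
W_field = −qΔV = −(9.30×10⁻⁶ C)(-1.54×10⁵ V) = 1.43 J.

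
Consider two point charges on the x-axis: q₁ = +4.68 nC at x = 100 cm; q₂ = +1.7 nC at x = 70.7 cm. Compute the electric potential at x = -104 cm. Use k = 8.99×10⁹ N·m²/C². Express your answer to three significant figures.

Electric potential is a scalar, so the contributions from each charge add algebraically: V = Σ kqᵢ/rᵢ.
Distances from the field point to each charge: r₁ = 2.04 m, r₂ = 1.75 m.
V = k[(4.68×10⁻⁹)/(2.04) + (1.70×10⁻⁹)/(1.75)] = 29.4 V.

29.4 V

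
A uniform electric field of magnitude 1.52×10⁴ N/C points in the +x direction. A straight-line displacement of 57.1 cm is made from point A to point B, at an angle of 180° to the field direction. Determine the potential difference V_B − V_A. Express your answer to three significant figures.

8680 V

Only the component of displacement along E changes the potential: ΔV = −E·d·cosθ.
ΔV = −(1.52×10⁴ V/m)(0.571 m)cos180° = 8680 V.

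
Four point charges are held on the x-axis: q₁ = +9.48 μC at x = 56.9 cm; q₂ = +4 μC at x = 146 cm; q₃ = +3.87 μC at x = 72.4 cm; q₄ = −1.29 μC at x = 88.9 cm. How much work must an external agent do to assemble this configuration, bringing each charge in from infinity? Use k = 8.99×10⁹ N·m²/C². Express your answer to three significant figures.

2.00 J

The work to assemble the configuration equals its total potential energy, U = Σ kqᵢqⱼ/rᵢⱼ over all pairs.
Pair separations: r₁₂ = 0.891 m, r₁₃ = 0.155 m, r₁₄ = 0.320 m, r₂₃ = 0.736 m, r₂₄ = 0.571 m, r₃₄ = 0.165 m.
Summing all 6 pair terms gives U = 2.00 J.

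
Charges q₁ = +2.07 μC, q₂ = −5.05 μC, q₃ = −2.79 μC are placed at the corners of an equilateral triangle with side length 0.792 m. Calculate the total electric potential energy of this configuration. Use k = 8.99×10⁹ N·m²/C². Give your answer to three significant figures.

The assembly work is the sum of pairwise potential energies, U = Σ_{i<j} kqᵢqⱼ/rᵢⱼ.
All three pair separations equal the side length, 0.792 m.
U = (-0.119) + (-0.0656) + (0.160) = -0.0243 J.

-0.0243 J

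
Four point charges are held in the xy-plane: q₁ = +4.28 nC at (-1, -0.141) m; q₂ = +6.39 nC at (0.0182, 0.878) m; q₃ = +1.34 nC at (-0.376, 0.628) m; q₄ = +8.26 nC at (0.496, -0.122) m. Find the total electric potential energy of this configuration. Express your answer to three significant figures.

1.11×10⁻⁶ J

The work to assemble the configuration equals its total potential energy, U = Σ kqᵢqⱼ/rᵢⱼ over all pairs.
Pair separations: r₁₂ = 1.44 m, r₁₃ = 0.990 m, r₁₄ = 1.50 m, r₂₃ = 0.467 m, r₂₄ = 1.11 m, r₃₄ = 1.15 m.
Summing all 6 pair terms gives U = 1.11×10⁻⁶ J.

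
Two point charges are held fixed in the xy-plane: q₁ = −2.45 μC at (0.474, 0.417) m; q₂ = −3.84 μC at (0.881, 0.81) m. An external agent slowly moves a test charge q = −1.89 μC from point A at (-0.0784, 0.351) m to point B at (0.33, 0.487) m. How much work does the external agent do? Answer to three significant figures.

For quasistatic motion the external work equals the change in potential energy: W_ext = qΔV = q(V_B − V_A).
At A: distances to the source charges are 0.556 m, 1.06 m; V_A = Σ kqᵢ/rᵢ = -7.20×10⁴ V.
At B: distances to the source charges are 0.160 m, 0.639 m; V_B = Σ kqᵢ/rᵢ = -1.92×10⁵ V.
ΔV = V_B − V_A = -1.20×10⁵ V.
W_ext = qΔV = (-1.89×10⁻⁶ C)(-1.20×10⁵ V) = 0.226 J.

0.226 J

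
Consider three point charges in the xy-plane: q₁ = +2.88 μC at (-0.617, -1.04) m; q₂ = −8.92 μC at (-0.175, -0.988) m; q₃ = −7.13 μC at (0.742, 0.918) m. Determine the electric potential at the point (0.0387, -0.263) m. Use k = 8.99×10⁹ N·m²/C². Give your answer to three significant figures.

-1.27×10⁵ V

The total potential is the scalar sum of each charge's contribution, V = Σ kqᵢ/rᵢ.
Distances from the field point to each charge: r₁ = 1.02 m, r₂ = 0.756 m, r₃ = 1.37 m.
V = k[(2.88×10⁻⁶)/(1.02) + (-8.92×10⁻⁶)/(0.756) + (-7.13×10⁻⁶)/(1.37)] = -1.27×10⁵ V.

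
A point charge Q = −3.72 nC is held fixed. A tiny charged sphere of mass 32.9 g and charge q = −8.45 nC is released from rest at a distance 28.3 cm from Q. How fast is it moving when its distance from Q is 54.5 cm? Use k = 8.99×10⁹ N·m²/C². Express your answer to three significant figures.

5.40×10⁻³ m/s

Only the electrostatic force acts, so mechanical energy is conserved: ½mv² = U₁ − U₂ = kQq(1/r₁ − 1/r₂).
U₁ − U₂ = (8.99×10⁹ N·m²/C²)(-3.72×10⁻⁹ C)(-8.45×10⁻⁹ C)(1/0.283 − 1/0.545) = 4.80×10⁻⁷ J.
v = √(2·4.80×10⁻⁷/0.0329) = 5.40×10⁻³ m/s.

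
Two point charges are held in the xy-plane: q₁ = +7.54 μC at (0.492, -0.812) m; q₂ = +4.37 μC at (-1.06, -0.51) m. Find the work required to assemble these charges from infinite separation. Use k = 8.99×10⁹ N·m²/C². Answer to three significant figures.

0.187 J

The assembly work is the sum of pairwise potential energies, U = Σ_{i<j} kqᵢqⱼ/rᵢⱼ.
Pair separations: r₁₂ = 1.58 m.
U = (0.187) = 0.187 J.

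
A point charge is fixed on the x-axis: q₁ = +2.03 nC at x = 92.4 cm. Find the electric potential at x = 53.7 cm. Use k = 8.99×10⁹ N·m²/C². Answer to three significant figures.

The total potential is the scalar sum of each charge's contribution, V = Σ kqᵢ/rᵢ.
V = k[(2.03×10⁻⁹)/(0.387)] = 47.2 V.

47.2 V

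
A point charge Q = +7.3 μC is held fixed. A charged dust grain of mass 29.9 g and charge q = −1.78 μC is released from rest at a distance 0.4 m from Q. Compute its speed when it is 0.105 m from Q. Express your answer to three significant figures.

Only the electrostatic force acts, so mechanical energy is conserved: ½mv² = U₁ − U₂ = kQq(1/r₁ − 1/r₂).
U₁ − U₂ = (8.99×10⁹ N·m²/C²)(7.30×10⁻⁶ C)(-1.78×10⁻⁶ C)(1/0.400 − 1/0.105) = 0.820 J.
v = √(2·0.820/0.0299) = 7.41 m/s.

7.41 m/s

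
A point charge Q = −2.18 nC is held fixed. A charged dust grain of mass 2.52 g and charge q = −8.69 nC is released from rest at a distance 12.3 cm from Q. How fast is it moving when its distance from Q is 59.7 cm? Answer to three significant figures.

Only the electrostatic force acts, so mechanical energy is conserved: ½mv² = U₁ − U₂ = kQq(1/r₁ − 1/r₂).
U₁ − U₂ = (8.99×10⁹ N·m²/C²)(-2.18×10⁻⁹ C)(-8.69×10⁻⁹ C)(1/0.123 − 1/0.597) = 1.10×10⁻⁶ J.
v = √(2·1.10×10⁻⁶/2.52×10⁻³) = 0.0295 m/s.

0.0295 m/s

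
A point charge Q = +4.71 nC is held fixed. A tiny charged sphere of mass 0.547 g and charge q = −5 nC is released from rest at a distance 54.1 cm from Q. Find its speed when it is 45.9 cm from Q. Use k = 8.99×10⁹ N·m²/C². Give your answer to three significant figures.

0.0160 m/s

Only the electrostatic force acts, so mechanical energy is conserved: ½mv² = U₁ − U₂ = kQq(1/r₁ − 1/r₂).
U₁ − U₂ = (8.99×10⁹ N·m²/C²)(4.71×10⁻⁹ C)(-5.00×10⁻⁹ C)(1/0.541 − 1/0.459) = 6.99×10⁻⁸ J.
v = √(2·6.99×10⁻⁸/5.47×10⁻⁴) = 0.0160 m/s.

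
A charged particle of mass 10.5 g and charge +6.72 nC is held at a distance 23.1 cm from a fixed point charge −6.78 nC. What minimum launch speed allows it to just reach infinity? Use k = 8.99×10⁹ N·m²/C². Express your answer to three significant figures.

To just escape, total mechanical energy must reach zero at infinity: ½mv²_min + U = 0, so ½mv²_min = −U = |kQq|/r.
|U| = |kQq|/r = (8.99×10⁹ N·m²/C²)(6.78×10⁻⁹)(6.72×10⁻⁹)/(0.231) = 1.77×10⁻⁶ J.
v_min = √(2|U|/m) = √(2·1.77×10⁻⁶/0.0105) = 0.0184 m/s.

0.0184 m/s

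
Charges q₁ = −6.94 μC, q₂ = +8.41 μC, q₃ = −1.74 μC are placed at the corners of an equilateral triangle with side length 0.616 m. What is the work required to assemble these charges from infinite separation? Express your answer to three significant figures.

-0.889 J

The work to assemble the configuration equals its total potential energy, U = Σ kqᵢqⱼ/rᵢⱼ over all pairs.
All three pair separations equal the side length, 0.616 m.
U = (-0.852) + (0.176) + (-0.214) = -0.889 J.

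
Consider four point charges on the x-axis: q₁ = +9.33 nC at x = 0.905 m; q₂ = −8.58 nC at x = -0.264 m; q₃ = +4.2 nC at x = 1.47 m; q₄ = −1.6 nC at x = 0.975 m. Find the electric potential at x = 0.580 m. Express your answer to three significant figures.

The total potential is the scalar sum of each charge's contribution, V = Σ kqᵢ/rᵢ.
Distances from the field point to each charge: r₁ = 0.325 m, r₂ = 0.844 m, r₃ = 0.890 m, r₄ = 0.395 m.
V = k[(9.33×10⁻⁹)/(0.325) + (-8.58×10⁻⁹)/(0.844) + (4.20×10⁻⁹)/(0.890) + (-1.60×10⁻⁹)/(0.395)] = 173 V.

173 V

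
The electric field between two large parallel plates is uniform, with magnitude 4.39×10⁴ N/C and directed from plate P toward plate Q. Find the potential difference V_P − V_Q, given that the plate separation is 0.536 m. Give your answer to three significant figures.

2.35×10⁴ V

In a uniform field, potential decreases in the direction of E: ΔV = −E·d for a displacement d parallel to E.
Going from Q to P is a displacement of 0.536 m opposite to the field, so V_P − V_Q = +Ed = 2.35×10⁴ V.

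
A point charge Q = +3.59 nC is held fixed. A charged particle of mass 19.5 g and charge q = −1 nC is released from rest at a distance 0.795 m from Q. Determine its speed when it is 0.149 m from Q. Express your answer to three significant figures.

Only the electrostatic force acts, so mechanical energy is conserved: ½mv² = U₁ − U₂ = kQq(1/r₁ − 1/r₂).
U₁ − U₂ = (8.99×10⁹ N·m²/C²)(3.59×10⁻⁹ C)(-1.00×10⁻⁹ C)(1/0.795 − 1/0.149) = 1.76×10⁻⁷ J.
v = √(2·1.76×10⁻⁷/0.0195) = 4.25×10⁻³ m/s.

4.25×10⁻³ m/s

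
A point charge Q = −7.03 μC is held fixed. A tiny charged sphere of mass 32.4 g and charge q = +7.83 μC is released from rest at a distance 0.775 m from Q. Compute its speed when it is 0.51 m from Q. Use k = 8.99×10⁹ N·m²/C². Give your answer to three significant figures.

Only the electrostatic force acts, so mechanical energy is conserved: ½mv² = U₁ − U₂ = kQq(1/r₁ − 1/r₂).
U₁ − U₂ = (8.99×10⁹ N·m²/C²)(-7.03×10⁻⁶ C)(7.83×10⁻⁶ C)(1/0.775 − 1/0.510) = 0.332 J.
v = √(2·0.332/0.0324) = 4.53 m/s.

4.53 m/s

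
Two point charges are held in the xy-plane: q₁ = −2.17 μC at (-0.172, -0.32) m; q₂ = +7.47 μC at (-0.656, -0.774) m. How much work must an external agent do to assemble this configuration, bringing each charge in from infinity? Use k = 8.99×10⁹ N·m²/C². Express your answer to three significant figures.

-0.220 J

The assembly work is the sum of pairwise potential energies, U = Σ_{i<j} kqᵢqⱼ/rᵢⱼ.
Pair separations: r₁₂ = 0.664 m.
U = (-0.220) = -0.220 J.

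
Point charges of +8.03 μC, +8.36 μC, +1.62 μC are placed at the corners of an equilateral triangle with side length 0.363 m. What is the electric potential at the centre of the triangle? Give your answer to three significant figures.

The total potential is the scalar sum of each charge's contribution, V = Σ kqᵢ/rᵢ.
The distance from each vertex to the centroid is a/√3 = 0.210 m.
V = k[(8.03×10⁻⁶)/(0.210) + (8.36×10⁻⁶)/(0.210) + (1.62×10⁻⁶)/(0.210)] = 7.73×10⁵ V.

7.73×10⁵ V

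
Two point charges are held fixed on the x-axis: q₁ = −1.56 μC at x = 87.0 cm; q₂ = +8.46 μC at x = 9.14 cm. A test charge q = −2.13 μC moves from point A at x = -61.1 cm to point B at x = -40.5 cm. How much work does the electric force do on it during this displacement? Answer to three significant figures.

The work done by the electric force is W_field = −ΔU = −q(V_B − V_A) = q(V_A − V_B).
At A: distances to the source charges are 1.48 m, 0.702 m; V_A = Σ kqᵢ/rᵢ = 9.88×10⁴ V.
At B: distances to the source charges are 1.27 m, 0.496 m; V_B = Σ kqᵢ/rᵢ = 1.42×10⁵ V.
ΔV = V_B − V_A = 4.34×10⁴ V.
W_field = −qΔV = −(-2.13×10⁻⁶ C)(4.34×10⁴ V) = 0.0925 J.

0.0925 J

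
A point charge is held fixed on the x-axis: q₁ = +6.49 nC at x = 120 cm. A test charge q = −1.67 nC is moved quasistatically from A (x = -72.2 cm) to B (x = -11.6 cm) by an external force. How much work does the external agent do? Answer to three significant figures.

For quasistatic motion the external work equals the change in potential energy: W_ext = qΔV = q(V_B − V_A).
At A: distance to the source charge is 1.92 m; V_A = kq₁/r = 30.4 V.
At B: distance to the source charge is 1.32 m; V_B = kq₁/r = 44.3 V.
ΔV = V_B − V_A = 14.0 V.
W_ext = qΔV = (-1.67×10⁻⁹ C)(14.0 V) = -2.33×10⁻⁸ J.

-2.33×10⁻⁸ J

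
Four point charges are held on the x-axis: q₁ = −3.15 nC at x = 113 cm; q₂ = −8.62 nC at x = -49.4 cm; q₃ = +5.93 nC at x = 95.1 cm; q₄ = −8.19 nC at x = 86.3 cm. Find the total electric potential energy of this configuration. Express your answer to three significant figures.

The assembly work is the sum of pairwise potential energies, U = Σ_{i<j} kqᵢqⱼ/rᵢⱼ.
Pair separations: r₁₂ = 1.62 m, r₁₃ = 0.179 m, r₁₄ = 0.267 m, r₂₃ = 1.44 m, r₂₄ = 1.36 m, r₃₄ = 0.0880 m.
Summing all 6 pair terms gives U = -4.73×10⁻⁶ J.

-4.73×10⁻⁶ J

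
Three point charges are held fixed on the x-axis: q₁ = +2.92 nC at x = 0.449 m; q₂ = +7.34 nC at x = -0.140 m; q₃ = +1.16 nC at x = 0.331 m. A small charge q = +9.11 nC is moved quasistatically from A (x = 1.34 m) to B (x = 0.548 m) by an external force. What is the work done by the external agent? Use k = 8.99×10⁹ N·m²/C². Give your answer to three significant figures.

2.96×10⁻⁶ J

For quasistatic motion the external work equals the change in potential energy: W_ext = qΔV = q(V_B − V_A).
At A: distances to the source charges are 0.891 m, 1.48 m, 1.01 m; V_A = Σ kqᵢ/rᵢ = 84.4 V.
At B: distances to the source charges are 0.0990 m, 0.688 m, 0.217 m; V_B = Σ kqᵢ/rᵢ = 409 V.
ΔV = V_B − V_A = 325 V.
W_ext = qΔV = (9.11×10⁻⁹ C)(325 V) = 2.96×10⁻⁶ J.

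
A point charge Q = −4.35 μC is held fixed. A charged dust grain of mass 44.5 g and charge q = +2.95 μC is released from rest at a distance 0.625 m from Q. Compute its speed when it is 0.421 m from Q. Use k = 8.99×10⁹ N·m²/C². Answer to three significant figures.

2.00 m/s

Only the electrostatic force acts, so mechanical energy is conserved: ½mv² = U₁ − U₂ = kQq(1/r₁ − 1/r₂).
U₁ − U₂ = (8.99×10⁹ N·m²/C²)(-4.35×10⁻⁶ C)(2.95×10⁻⁶ C)(1/0.625 − 1/0.421) = 0.0894 J.
v = √(2·0.0894/0.0445) = 2.00 m/s.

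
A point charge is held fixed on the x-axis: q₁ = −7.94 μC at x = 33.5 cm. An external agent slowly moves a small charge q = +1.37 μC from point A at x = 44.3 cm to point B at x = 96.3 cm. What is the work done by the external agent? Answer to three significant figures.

0.750 J

For quasistatic motion the external work equals the change in potential energy: W_ext = qΔV = q(V_B − V_A).
At A: distance to the source charge is 0.108 m; V_A = kq₁/r = -6.61×10⁵ V.
At B: distance to the source charge is 0.628 m; V_B = kq₁/r = -1.14×10⁵ V.
ΔV = V_B − V_A = 5.47×10⁵ V.
W_ext = qΔV = (1.37×10⁻⁶ C)(5.47×10⁵ V) = 0.750 J.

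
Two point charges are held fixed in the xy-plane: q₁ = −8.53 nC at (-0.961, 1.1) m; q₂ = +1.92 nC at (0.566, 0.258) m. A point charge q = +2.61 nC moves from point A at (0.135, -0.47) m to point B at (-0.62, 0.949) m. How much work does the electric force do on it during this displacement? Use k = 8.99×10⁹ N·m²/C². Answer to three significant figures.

4.53×10⁻⁷ J

The work done by the electric force is W_field = −ΔU = −q(V_B − V_A) = q(V_A − V_B).
At A: distances to the source charges are 1.91 m, 0.846 m; V_A = Σ kqᵢ/rᵢ = -19.6 V.
At B: distances to the source charges are 0.373 m, 1.37 m; V_B = Σ kqᵢ/rᵢ = -193 V.
ΔV = V_B − V_A = -173 V.
W_field = −qΔV = −(2.61×10⁻⁹ C)(-173 V) = 4.53×10⁻⁷ J.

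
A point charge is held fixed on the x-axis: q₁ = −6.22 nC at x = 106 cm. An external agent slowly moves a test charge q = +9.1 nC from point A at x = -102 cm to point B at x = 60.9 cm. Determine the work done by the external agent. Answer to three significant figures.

-8.84×10⁻⁷ J

For quasistatic motion the external work equals the change in potential energy: W_ext = qΔV = q(V_B − V_A).
At A: distance to the source charge is 2.08 m; V_A = kq₁/r = -26.9 V.
At B: distance to the source charge is 0.451 m; V_B = kq₁/r = -124 V.
ΔV = V_B − V_A = -97.1 V.
W_ext = qΔV = (9.10×10⁻⁹ C)(-97.1 V) = -8.84×10⁻⁷ J.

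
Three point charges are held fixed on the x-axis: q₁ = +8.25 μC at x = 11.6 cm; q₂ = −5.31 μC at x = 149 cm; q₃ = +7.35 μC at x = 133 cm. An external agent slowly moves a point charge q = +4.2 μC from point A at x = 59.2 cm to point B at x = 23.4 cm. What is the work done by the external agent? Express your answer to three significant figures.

1.93 J

For quasistatic motion the external work equals the change in potential energy: W_ext = qΔV = q(V_B − V_A).
At A: distances to the source charges are 0.476 m, 0.898 m, 0.738 m; V_A = Σ kqᵢ/rᵢ = 1.92×10⁵ V.
At B: distances to the source charges are 0.118 m, 1.26 m, 1.10 m; V_B = Σ kqᵢ/rᵢ = 6.51×10⁵ V.
ΔV = V_B − V_A = 4.59×10⁵ V.
W_ext = qΔV = (4.20×10⁻⁶ C)(4.59×10⁵ V) = 1.93 J.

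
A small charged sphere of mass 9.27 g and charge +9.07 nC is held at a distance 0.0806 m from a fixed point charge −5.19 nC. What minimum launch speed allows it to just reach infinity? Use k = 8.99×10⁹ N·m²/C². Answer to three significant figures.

0.0337 m/s

To just escape, total mechanical energy must reach zero at infinity: ½mv²_min + U = 0, so ½mv²_min = −U = |kQq|/r.
|U| = |kQq|/r = (8.99×10⁹ N·m²/C²)(5.19×10⁻⁹)(9.07×10⁻⁹)/(0.0806) = 5.25×10⁻⁶ J.
v_min = √(2|U|/m) = √(2·5.25×10⁻⁶/9.27×10⁻³) = 0.0337 m/s.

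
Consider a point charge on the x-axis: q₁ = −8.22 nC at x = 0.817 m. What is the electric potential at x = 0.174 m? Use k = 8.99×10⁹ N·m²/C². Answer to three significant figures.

Electric potential is a scalar, so the contributions from each charge add algebraically: V = Σ kqᵢ/rᵢ.
V = k[(-8.22×10⁻⁹)/(0.643)] = -115 V.

-115 V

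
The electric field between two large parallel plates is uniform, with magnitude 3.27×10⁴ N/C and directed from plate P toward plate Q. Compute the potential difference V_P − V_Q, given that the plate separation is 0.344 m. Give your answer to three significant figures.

In a uniform field, potential decreases in the direction of E: ΔV = −E·d for a displacement d parallel to E.
Going from Q to P is a displacement of 0.344 m opposite to the field, so V_P − V_Q = +Ed = 1.12×10⁴ V.

1.12×10⁴ V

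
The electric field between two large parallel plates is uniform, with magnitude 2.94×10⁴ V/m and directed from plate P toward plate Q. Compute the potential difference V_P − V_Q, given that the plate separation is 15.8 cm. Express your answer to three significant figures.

In a uniform field, potential decreases in the direction of E: ΔV = −E·d for a displacement d parallel to E.
Going from Q to P is a displacement of 15.8 cm opposite to the field, so V_P − V_Q = +Ed = 4650 V.

4650 V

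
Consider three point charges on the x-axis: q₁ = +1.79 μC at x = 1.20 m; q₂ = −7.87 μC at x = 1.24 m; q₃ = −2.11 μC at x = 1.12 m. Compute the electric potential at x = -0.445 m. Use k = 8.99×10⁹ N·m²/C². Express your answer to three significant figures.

The total potential is the scalar sum of each charge's contribution, V = Σ kqᵢ/rᵢ.
Distances from the field point to each charge: r₁ = 1.65 m, r₂ = 1.69 m, r₃ = 1.57 m.
V = k[(1.79×10⁻⁶)/(1.65) + (-7.87×10⁻⁶)/(1.69) + (-2.11×10⁻⁶)/(1.57)] = -4.43×10⁴ V.

-4.43×10⁴ V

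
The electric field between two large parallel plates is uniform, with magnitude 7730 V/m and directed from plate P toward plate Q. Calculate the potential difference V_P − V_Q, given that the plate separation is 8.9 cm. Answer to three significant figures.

688 V

In a uniform field, potential decreases in the direction of E: ΔV = −E·d for a displacement d parallel to E.
Going from Q to P is a displacement of 8.9 cm opposite to the field, so V_P − V_Q = +Ed = 688 V.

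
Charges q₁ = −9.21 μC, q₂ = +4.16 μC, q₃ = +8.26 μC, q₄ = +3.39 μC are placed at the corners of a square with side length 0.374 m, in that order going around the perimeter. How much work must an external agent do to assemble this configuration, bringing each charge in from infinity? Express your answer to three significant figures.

The assembly work is the sum of pairwise potential energies, U = Σ_{i<j} kqᵢqⱼ/rᵢⱼ.
The four side pairs have separation 0.374 m and the two diagonal pairs 0.529 m.
Summing all 6 pair terms gives U = -1.23 J.

-1.23 J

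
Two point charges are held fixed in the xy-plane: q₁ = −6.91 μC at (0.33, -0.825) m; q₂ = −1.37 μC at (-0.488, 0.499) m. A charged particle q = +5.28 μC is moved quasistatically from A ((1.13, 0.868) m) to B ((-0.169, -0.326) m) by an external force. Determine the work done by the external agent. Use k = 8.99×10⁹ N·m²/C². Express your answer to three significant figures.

For quasistatic motion the external work equals the change in potential energy: W_ext = qΔV = q(V_B − V_A).
At A: distances to the source charges are 1.87 m, 1.66 m; V_A = Σ kqᵢ/rᵢ = -4.06×10⁴ V.
At B: distances to the source charges are 0.706 m, 0.885 m; V_B = Σ kqᵢ/rᵢ = -1.02×10⁵ V.
ΔV = V_B − V_A = -6.14×10⁴ V.
W_ext = qΔV = (5.28×10⁻⁶ C)(-6.14×10⁴ V) = -0.324 J.

-0.324 J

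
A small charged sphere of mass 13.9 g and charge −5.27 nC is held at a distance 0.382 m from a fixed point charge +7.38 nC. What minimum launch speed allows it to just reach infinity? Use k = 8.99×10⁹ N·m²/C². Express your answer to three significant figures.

0.0115 m/s

To just escape, total mechanical energy must reach zero at infinity: ½mv²_min + U = 0, so ½mv²_min = −U = |kQq|/r.
|U| = |kQq|/r = (8.99×10⁹ N·m²/C²)(7.38×10⁻⁹)(5.27×10⁻⁹)/(0.382) = 9.15×10⁻⁷ J.
v_min = √(2|U|/m) = √(2·9.15×10⁻⁷/0.0139) = 0.0115 m/s.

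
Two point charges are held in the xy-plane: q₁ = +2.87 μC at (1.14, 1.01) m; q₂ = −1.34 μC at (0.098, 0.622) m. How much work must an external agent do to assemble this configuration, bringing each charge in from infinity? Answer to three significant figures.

-0.0311 J

The work to assemble the configuration equals its total potential energy, U = Σ kqᵢqⱼ/rᵢⱼ over all pairs.
Pair separations: r₁₂ = 1.11 m.
U = (-0.0311) = -0.0311 J.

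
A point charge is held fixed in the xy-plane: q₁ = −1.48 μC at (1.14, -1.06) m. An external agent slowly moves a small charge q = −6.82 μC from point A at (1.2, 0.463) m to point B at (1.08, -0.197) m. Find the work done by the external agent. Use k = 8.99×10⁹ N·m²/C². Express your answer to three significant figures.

For quasistatic motion the external work equals the change in potential energy: W_ext = qΔV = q(V_B − V_A).
At A: distance to the source charge is 1.52 m; V_A = kq₁/r = -8730 V.
At B: distance to the source charge is 0.865 m; V_B = kq₁/r = -1.54×10⁴ V.
ΔV = V_B − V_A = -6650 V.
W_ext = qΔV = (-6.82×10⁻⁶ C)(-6650 V) = 0.0454 J.

0.0454 J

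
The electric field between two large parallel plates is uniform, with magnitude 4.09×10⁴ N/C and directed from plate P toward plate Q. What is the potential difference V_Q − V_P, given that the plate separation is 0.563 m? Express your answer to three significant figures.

In a uniform field, potential decreases in the direction of E: ΔV = −E·d for a displacement d parallel to E.
Going from P to Q is a displacement of 0.563 m along the field, so V_Q − V_P = −Ed = -2.30×10⁴ V.

-2.30×10⁴ V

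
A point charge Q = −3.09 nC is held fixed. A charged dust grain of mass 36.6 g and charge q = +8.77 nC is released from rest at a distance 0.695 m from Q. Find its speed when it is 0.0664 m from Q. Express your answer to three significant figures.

Only the electrostatic force acts, so mechanical energy is conserved: ½mv² = U₁ − U₂ = kQq(1/r₁ − 1/r₂).
U₁ − U₂ = (8.99×10⁹ N·m²/C²)(-3.09×10⁻⁹ C)(8.77×10⁻⁹ C)(1/0.695 − 1/0.0664) = 3.32×10⁻⁶ J.
v = √(2·3.32×10⁻⁶/0.0366) = 0.0135 m/s.

0.0135 m/s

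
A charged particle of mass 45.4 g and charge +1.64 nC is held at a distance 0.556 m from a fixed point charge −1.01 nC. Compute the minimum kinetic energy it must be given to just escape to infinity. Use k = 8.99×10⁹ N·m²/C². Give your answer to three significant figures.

2.68×10⁻⁸ J

To just escape, total mechanical energy must reach zero at infinity: ½mv²_min + U = 0, so ½mv²_min = −U = |kQq|/r.
|U| = |kQq|/r = (8.99×10⁹ N·m²/C²)(1.01×10⁻⁹)(1.64×10⁻⁹)/(0.556) = 2.68×10⁻⁸ J.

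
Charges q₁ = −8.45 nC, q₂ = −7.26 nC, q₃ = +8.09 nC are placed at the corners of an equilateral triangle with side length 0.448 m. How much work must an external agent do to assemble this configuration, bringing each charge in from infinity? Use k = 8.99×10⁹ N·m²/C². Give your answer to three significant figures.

-1.32×10⁻⁶ J

The assembly work is the sum of pairwise potential energies, U = Σ_{i<j} kqᵢqⱼ/rᵢⱼ.
All three pair separations equal the side length, 0.448 m.
U = (1.23×10⁻⁶) + (-1.37×10⁻⁶) + (-1.18×10⁻⁶) = -1.32×10⁻⁶ J.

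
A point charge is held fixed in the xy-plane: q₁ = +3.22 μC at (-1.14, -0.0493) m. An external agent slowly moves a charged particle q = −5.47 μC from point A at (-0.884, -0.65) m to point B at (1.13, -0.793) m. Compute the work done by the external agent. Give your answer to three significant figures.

0.176 J

For quasistatic motion the external work equals the change in potential energy: W_ext = qΔV = q(V_B − V_A).
At A: distance to the source charge is 0.653 m; V_A = kq₁/r = 4.43×10⁴ V.
At B: distance to the source charge is 2.39 m; V_B = kq₁/r = 1.21×10⁴ V.
ΔV = V_B − V_A = -3.22×10⁴ V.
W_ext = qΔV = (-5.47×10⁻⁶ C)(-3.22×10⁴ V) = 0.176 J.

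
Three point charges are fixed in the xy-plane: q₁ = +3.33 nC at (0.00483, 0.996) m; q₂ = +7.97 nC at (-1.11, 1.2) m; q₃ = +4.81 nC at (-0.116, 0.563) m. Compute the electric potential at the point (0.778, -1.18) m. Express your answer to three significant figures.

Electric potential is a scalar, so the contributions from each charge add algebraically: V = Σ kqᵢ/rᵢ.
Distances from the field point to each charge: r₁ = 2.31 m, r₂ = 3.04 m, r₃ = 1.96 m.
V = k[(3.33×10⁻⁹)/(2.31) + (7.97×10⁻⁹)/(3.04) + (4.81×10⁻⁹)/(1.96)] = 58.6 V.

58.6 V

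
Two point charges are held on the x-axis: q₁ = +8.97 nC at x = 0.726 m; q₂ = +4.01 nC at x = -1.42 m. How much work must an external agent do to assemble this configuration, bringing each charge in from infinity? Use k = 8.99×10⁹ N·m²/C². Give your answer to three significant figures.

1.51×10⁻⁷ J

The work to assemble the configuration equals its total potential energy, U = Σ kqᵢqⱼ/rᵢⱼ over all pairs.
Pair separations: r₁₂ = 2.15 m.
U = (1.51×10⁻⁷) = 1.51×10⁻⁷ J.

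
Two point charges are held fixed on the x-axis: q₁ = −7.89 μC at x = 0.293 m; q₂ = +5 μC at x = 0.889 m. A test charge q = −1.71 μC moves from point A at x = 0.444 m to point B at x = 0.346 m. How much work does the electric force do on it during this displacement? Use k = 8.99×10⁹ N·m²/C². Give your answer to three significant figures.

The work done by the electric force is W_field = −ΔU = −q(V_B − V_A) = q(V_A − V_B).
At A: distances to the source charges are 0.151 m, 0.445 m; V_A = Σ kqᵢ/rᵢ = -3.69×10⁵ V.
At B: distances to the source charges are 0.0530 m, 0.543 m; V_B = Σ kqᵢ/rᵢ = -1.26×10⁶ V.
ΔV = V_B − V_A = -8.87×10⁵ V.
W_field = −qΔV = −(-1.71×10⁻⁶ C)(-8.87×10⁵ V) = -1.52 J.

-1.52 J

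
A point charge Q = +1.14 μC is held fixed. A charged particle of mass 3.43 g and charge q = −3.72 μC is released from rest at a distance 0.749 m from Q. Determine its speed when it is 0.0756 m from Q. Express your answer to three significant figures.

Only the electrostatic force acts, so mechanical energy is conserved: ½mv² = U₁ − U₂ = kQq(1/r₁ − 1/r₂).
U₁ − U₂ = (8.99×10⁹ N·m²/C²)(1.14×10⁻⁶ C)(-3.72×10⁻⁶ C)(1/0.749 − 1/0.0756) = 0.453 J.
v = √(2·0.453/3.43×10⁻³) = 16.3 m/s.

16.3 m/s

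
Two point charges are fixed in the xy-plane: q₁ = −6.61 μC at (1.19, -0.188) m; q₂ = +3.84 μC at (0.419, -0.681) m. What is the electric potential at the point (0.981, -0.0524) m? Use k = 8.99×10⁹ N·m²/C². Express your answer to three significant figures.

-1.98×10⁵ V

The total potential is the scalar sum of each charge's contribution, V = Σ kqᵢ/rᵢ.
Distances from the field point to each charge: r₁ = 0.249 m, r₂ = 0.843 m.
V = k[(-6.61×10⁻⁶)/(0.249) + (3.84×10⁻⁶)/(0.843)] = -1.98×10⁵ V.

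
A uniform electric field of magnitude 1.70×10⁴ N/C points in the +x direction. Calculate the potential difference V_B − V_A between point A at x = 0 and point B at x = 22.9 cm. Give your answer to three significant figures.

-3890 V

In a uniform field, potential decreases in the direction of E: V_B − V_A = −E·Δx.
V_B − V_A = −(1.70×10⁴ V/m)(0.229 m) = -3890 V.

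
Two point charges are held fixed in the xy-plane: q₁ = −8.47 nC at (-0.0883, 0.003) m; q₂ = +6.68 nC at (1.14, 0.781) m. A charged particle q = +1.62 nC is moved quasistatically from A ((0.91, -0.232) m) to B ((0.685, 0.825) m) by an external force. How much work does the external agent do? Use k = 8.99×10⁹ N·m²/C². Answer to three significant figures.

For quasistatic motion the external work equals the change in potential energy: W_ext = qΔV = q(V_B − V_A).
At A: distances to the source charges are 1.03 m, 1.04 m; V_A = Σ kqᵢ/rᵢ = -16.4 V.
At B: distances to the source charges are 1.13 m, 0.457 m; V_B = Σ kqᵢ/rᵢ = 63.9 V.
ΔV = V_B − V_A = 80.3 V.
W_ext = qΔV = (1.62×10⁻⁹ C)(80.3 V) = 1.30×10⁻⁷ J.

1.30×10⁻⁷ J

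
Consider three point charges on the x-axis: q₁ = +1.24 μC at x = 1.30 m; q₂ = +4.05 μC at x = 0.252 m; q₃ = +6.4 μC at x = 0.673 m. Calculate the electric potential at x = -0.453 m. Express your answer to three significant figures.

1.09×10⁵ V

Electric potential is a scalar, so the contributions from each charge add algebraically: V = Σ kqᵢ/rᵢ.
Distances from the field point to each charge: r₁ = 1.75 m, r₂ = 0.705 m, r₃ = 1.13 m.
V = k[(1.24×10⁻⁶)/(1.75) + (4.05×10⁻⁶)/(0.705) + (6.40×10⁻⁶)/(1.13)] = 1.09×10⁵ V.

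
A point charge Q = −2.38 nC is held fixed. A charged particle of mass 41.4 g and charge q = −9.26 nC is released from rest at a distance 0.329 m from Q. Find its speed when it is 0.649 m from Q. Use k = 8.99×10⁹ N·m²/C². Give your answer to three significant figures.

3.79×10⁻³ m/s

Only the electrostatic force acts, so mechanical energy is conserved: ½mv² = U₁ − U₂ = kQq(1/r₁ − 1/r₂).
U₁ − U₂ = (8.99×10⁹ N·m²/C²)(-2.38×10⁻⁹ C)(-9.26×10⁻⁹ C)(1/0.329 − 1/0.649) = 2.97×10⁻⁷ J.
v = √(2·2.97×10⁻⁷/0.0414) = 3.79×10⁻³ m/s.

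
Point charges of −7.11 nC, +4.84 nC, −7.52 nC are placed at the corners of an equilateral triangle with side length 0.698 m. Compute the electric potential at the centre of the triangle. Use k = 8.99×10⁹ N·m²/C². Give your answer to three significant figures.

The total potential is the scalar sum of each charge's contribution, V = Σ kqᵢ/rᵢ.
The distance from each vertex to the centroid is a/√3 = 0.403 m.
V = k[(-7.11×10⁻⁹)/(0.403) + (4.84×10⁻⁹)/(0.403) + (-7.52×10⁻⁹)/(0.403)] = -218 V.

-218 V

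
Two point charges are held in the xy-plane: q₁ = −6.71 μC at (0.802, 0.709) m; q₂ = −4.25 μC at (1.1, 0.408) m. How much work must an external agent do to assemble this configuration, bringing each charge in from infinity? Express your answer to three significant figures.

The assembly work is the sum of pairwise potential energies, U = Σ_{i<j} kqᵢqⱼ/rᵢⱼ.
Pair separations: r₁₂ = 0.424 m.
U = (0.605) = 0.605 J.

0.605 J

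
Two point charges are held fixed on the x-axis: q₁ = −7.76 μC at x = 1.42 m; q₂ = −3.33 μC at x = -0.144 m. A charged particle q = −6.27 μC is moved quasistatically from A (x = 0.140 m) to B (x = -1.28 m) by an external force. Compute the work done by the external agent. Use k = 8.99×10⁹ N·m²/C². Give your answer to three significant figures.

-0.675 J

For quasistatic motion the external work equals the change in potential energy: W_ext = qΔV = q(V_B − V_A).
At A: distances to the source charges are 1.28 m, 0.284 m; V_A = Σ kqᵢ/rᵢ = -1.60×10⁵ V.
At B: distances to the source charges are 2.70 m, 1.14 m; V_B = Σ kqᵢ/rᵢ = -5.22×10⁴ V.
ΔV = V_B − V_A = 1.08×10⁵ V.
W_ext = qΔV = (-6.27×10⁻⁶ C)(1.08×10⁵ V) = -0.675 J.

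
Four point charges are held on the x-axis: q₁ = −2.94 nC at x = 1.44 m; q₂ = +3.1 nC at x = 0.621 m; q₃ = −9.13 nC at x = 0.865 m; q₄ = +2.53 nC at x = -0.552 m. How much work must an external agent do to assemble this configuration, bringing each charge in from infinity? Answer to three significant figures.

-8.43×10⁻⁷ J

The work to assemble the configuration equals its total potential energy, U = Σ kqᵢqⱼ/rᵢⱼ over all pairs.
Pair separations: r₁₂ = 0.819 m, r₁₃ = 0.575 m, r₁₄ = 1.99 m, r₂₃ = 0.244 m, r₂₄ = 1.17 m, r₃₄ = 1.42 m.
Summing all 6 pair terms gives U = -8.43×10⁻⁷ J.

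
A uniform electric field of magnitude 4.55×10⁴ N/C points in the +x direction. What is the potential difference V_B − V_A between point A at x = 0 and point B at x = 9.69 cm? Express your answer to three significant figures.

In a uniform field, potential decreases in the direction of E: V_B − V_A = −E·Δx.
V_B − V_A = −(4.55×10⁴ V/m)(0.0969 m) = -4410 V.

-4410 V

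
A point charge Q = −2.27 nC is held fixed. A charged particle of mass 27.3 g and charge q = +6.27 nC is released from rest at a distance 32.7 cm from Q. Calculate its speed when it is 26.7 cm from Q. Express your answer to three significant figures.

2.54×10⁻³ m/s

Only the electrostatic force acts, so mechanical energy is conserved: ½mv² = U₁ − U₂ = kQq(1/r₁ − 1/r₂).
U₁ − U₂ = (8.99×10⁹ N·m²/C²)(-2.27×10⁻⁹ C)(6.27×10⁻⁹ C)(1/0.327 − 1/0.267) = 8.79×10⁻⁸ J.
v = √(2·8.79×10⁻⁸/0.0273) = 2.54×10⁻³ m/s.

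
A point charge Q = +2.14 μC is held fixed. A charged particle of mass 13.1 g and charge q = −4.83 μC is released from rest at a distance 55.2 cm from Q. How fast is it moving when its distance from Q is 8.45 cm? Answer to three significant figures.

Only the electrostatic force acts, so mechanical energy is conserved: ½mv² = U₁ − U₂ = kQq(1/r₁ − 1/r₂).
U₁ − U₂ = (8.99×10⁹ N·m²/C²)(2.14×10⁻⁶ C)(-4.83×10⁻⁶ C)(1/0.552 − 1/0.0845) = 0.931 J.
v = √(2·0.931/0.0131) = 11.9 m/s.

11.9 m/s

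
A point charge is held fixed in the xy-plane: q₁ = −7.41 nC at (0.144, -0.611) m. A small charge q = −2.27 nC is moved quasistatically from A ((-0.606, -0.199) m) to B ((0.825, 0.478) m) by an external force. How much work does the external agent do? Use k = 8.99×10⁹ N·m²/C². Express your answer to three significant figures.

-5.90×10⁻⁸ J

For quasistatic motion the external work equals the change in potential energy: W_ext = qΔV = q(V_B − V_A).
At A: distance to the source charge is 0.856 m; V_A = kq₁/r = -77.8 V.
At B: distance to the source charge is 1.28 m; V_B = kq₁/r = -51.9 V.
ΔV = V_B − V_A = 26.0 V.
W_ext = qΔV = (-2.27×10⁻⁹ C)(26.0 V) = -5.90×10⁻⁸ J.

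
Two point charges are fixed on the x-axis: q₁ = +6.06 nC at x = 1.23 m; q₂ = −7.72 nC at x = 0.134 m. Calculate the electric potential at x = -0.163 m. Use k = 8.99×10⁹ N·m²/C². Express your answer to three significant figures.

-195 V

The total potential is the scalar sum of each charge's contribution, V = Σ kqᵢ/rᵢ.
Distances from the field point to each charge: r₁ = 1.39 m, r₂ = 0.297 m.
V = k[(6.06×10⁻⁹)/(1.39) + (-7.72×10⁻⁹)/(0.297)] = -195 V.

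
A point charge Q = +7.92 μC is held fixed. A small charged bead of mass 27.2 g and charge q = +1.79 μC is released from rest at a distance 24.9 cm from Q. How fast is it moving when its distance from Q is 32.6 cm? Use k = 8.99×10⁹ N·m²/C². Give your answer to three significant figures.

Only the electrostatic force acts, so mechanical energy is conserved: ½mv² = U₁ − U₂ = kQq(1/r₁ − 1/r₂).
U₁ − U₂ = (8.99×10⁹ N·m²/C²)(7.92×10⁻⁶ C)(1.79×10⁻⁶ C)(1/0.249 − 1/0.326) = 0.121 J.
v = √(2·0.121/0.0272) = 2.98 m/s.

2.98 m/s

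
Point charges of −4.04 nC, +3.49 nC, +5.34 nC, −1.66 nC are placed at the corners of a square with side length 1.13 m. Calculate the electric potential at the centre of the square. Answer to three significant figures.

35.2 V

Electric potential is a scalar, so the contributions from each charge add algebraically: V = Σ kqᵢ/rᵢ.
The distance from each corner to the centre is a√2/2 = 0.799 m.
V = k[(-4.04×10⁻⁹)/(0.799) + (3.49×10⁻⁹)/(0.799) + (5.34×10⁻⁹)/(0.799) + (-1.66×10⁻⁹)/(0.799)] = 35.2 V.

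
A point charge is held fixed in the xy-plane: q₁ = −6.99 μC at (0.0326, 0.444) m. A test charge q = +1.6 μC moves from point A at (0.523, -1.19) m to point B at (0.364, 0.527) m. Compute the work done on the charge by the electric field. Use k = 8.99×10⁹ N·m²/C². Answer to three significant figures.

The work done by the electric force is W_field = −ΔU = −q(V_B − V_A) = q(V_A − V_B).
At A: distance to the source charge is 1.71 m; V_A = kq₁/r = -3.68×10⁴ V.
At B: distance to the source charge is 0.342 m; V_B = kq₁/r = -1.84×10⁵ V.
ΔV = V_B − V_A = -1.47×10⁵ V.
W_field = −qΔV = −(1.60×10⁻⁶ C)(-1.47×10⁵ V) = 0.235 J.

0.235 J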